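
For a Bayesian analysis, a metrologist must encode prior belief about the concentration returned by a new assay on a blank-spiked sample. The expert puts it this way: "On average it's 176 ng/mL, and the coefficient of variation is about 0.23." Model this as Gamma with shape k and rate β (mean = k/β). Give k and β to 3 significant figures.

k ≈ 18.9, β ≈ 0.107

For Gamma(k, rate β): mean = k/β, variance = k/β², so CV = 1/√k.
CV = 0.23, hence k = 1/CV² = 18.9.
Then β = k/mean = 18.9/176 = 0.107.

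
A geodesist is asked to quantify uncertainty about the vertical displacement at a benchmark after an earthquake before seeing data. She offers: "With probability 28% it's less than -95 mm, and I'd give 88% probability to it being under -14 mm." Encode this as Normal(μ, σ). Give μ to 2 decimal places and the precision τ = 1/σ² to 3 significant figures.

μ = -68.14, τ = 0.000471

The p-quantile of Normal(μ,σ) is μ + z_p·σ, with z_{0.28} = -0.5828 and z_{0.88} = 1.175.
Eliminate σ: μ = (z₂·x₁ − z₁·x₂)/(z₂ − z₁) = (1.175·-95 − (-0.5828)·-14)/1.758 = -68.14.
Then σ = (x₂ − x₁)/(z₂ − z₁) = (-14 − -95)/1.758 = 46.08.
Precision τ = 1/σ² = 1/46.08² = 0.000471.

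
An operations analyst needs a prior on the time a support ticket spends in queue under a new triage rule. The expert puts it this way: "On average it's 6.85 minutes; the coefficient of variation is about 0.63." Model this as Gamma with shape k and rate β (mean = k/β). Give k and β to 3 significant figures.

For Gamma(k, rate β): mean = k/β, variance = k/β², so CV = 1/√k.
CV = 0.63, hence k = 1/CV² = 2.52.
Then β = k/mean = 2.52/6.85 = 0.368.

k ≈ 2.52, β ≈ 0.368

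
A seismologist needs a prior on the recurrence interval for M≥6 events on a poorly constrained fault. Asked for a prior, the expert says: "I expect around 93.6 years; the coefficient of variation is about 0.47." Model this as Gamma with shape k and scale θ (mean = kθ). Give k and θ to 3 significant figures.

k ≈ 4.53, θ ≈ 20.7

For Gamma(k, scale θ): mean = kθ, variance = kθ², so CV = 1/√k.
CV = 0.47, hence k = 1/CV² = 4.53.
Then θ = mean/k = 93.6/4.53 = 20.7.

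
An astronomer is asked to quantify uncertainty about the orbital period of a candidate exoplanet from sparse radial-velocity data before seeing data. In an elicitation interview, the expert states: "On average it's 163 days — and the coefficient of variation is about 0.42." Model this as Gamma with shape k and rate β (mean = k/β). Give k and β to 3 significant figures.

For Gamma(k, rate β): mean = k/β, variance = k/β², so CV = 1/√k.
CV = 0.42, hence k = 1/CV² = 5.67.
Then β = k/mean = 5.67/163 = 0.0348.

k ≈ 5.67, β ≈ 0.0348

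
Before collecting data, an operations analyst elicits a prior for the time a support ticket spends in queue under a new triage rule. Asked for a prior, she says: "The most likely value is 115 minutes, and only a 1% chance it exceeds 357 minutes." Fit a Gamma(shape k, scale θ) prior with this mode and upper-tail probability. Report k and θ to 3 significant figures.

k ≈ 4.48, θ ≈ 33.1

Gamma(k,θ) with k>1 has mode (k−1)θ, so θ = 115/(k−1).
Need P(X < 357) = 0.99 with θ tied to k this way. Start at k = 2, θ = 115: P(X<357) ≈ 0.816.
Too low — raise k to concentrate. Iterating converges to k ≈ 4.48.
Then θ = 115/(4.48−1) ≈ 33.1.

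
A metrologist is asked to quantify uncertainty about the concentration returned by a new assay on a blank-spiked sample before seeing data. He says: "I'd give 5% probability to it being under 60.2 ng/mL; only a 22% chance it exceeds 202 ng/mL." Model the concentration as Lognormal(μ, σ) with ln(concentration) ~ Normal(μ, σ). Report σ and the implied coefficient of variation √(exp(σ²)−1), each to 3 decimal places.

σ ≈ 0.501, CV ≈ 0.534

If T ~ Lognormal(μ,σ) then ln T ~ Normal(μ,σ), so the p-quantile of ln T is μ + z_p·σ.
ln(60.2) = 4.098 and ln(202) = 5.308; z_{0.05} = -1.645, z_{0.78} = 0.7722.
σ = (5.308 − 4.098)/(0.7722 − (-1.645)) = 0.501.
μ = 4.098 − (-1.645)·0.501 = 4.922.
CV = √(exp(σ²)−1) = √(exp(0.2509)−1) = 0.534.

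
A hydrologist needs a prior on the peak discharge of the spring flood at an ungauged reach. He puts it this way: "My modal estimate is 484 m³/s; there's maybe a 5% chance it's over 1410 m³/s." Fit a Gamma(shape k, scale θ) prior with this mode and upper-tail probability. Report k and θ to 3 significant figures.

Gamma(k,θ) with k>1 has mode (k−1)θ, so θ = 484/(k−1).
Need P(X < 1410) = 0.95 with θ tied to k this way. Start at k = 2, θ = 484: P(X<1410) ≈ 0.788.
Too low — raise k to concentrate. Iterating converges to k ≈ 3.33.
Then θ = 484/(3.33−1) ≈ 208.

k ≈ 3.33, θ ≈ 208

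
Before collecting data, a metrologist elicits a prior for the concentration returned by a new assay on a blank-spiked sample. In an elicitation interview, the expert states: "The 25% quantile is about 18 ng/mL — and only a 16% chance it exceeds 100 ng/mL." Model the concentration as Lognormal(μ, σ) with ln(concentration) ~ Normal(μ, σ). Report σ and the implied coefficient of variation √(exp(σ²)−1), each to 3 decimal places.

σ ≈ 1.027, CV ≈ 1.369

If T ~ Lognormal(μ,σ) then ln T ~ Normal(μ,σ), so the p-quantile of ln T is μ + z_p·σ.
ln(18) = 2.89 and ln(100) = 4.605; z_{0.25} = -0.6745, z_{0.84} = 0.9945.
σ = (4.605 − 2.89)/(0.9945 − (-0.6745)) = 1.027.
μ = 2.89 − (-0.6745)·1.027 = 3.583.
CV = √(exp(σ²)−1) = √(exp(1.0557)−1) = 1.369.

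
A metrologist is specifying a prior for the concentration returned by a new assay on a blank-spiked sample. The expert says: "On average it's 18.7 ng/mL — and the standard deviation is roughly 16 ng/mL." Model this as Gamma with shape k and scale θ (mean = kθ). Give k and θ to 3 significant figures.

For Gamma(k, scale θ): mean = kθ, variance = kθ², so CV = 1/√k.
CV = SD/mean = 16/18.7 = 0.8556, hence k = 1/CV² = 1.37.
Then θ = mean/k = 18.7/1.37 = 13.7.

k ≈ 1.37, θ ≈ 13.7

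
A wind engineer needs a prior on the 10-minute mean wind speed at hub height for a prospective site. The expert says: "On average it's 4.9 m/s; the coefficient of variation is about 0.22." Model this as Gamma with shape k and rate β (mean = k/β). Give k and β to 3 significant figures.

For Gamma(k, rate β): mean = k/β, variance = k/β², so CV = 1/√k.
CV = 0.22, hence k = 1/CV² = 20.7.
Then β = k/mean = 20.7/4.9 = 4.22.

k ≈ 20.7, β ≈ 4.22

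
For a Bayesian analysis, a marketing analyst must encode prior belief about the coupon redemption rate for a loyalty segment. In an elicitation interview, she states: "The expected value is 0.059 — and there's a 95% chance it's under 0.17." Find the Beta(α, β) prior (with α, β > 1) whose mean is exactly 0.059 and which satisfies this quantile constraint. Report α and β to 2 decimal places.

α ≈ 1.02, β ≈ 16.29

With mean 0.059 fixed, write α = 0.059s, β = 0.941s where s = α+β.
Need P(θ < 0.17) = 0.95 under Beta(0.059s, 0.941s). Normal approximation: (q−m)/√(m(1−m)/s) ≈ z_{0.95} = 1.64, so s ≈ 0.059·0.941·(1.64)²/(0.17−0.059)² = 12.2.
At s = 12.2: P(θ<0.17) ≈ 0.930. Adjusting to match 0.95 gives s ≈ 17.31.
So α = 0.059·17.31 ≈ 1.02, β = 0.941·17.31 ≈ 16.29.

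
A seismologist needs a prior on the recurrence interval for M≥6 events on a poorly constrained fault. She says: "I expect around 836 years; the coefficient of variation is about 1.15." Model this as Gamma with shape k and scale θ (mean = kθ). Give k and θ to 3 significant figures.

For Gamma(k, scale θ): mean = kθ, variance = kθ², so CV = 1/√k.
CV = 1.15, hence k = 1/CV² = 0.756.
Then θ = mean/k = 836/0.756 = 1110.

k ≈ 0.756, θ ≈ 1110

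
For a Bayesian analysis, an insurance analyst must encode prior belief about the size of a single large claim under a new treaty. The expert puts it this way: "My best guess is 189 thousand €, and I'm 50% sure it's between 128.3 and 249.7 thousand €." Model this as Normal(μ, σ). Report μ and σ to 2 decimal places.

A symmetric 50% interval runs μ ± z·σ with z = 0.6745.
Half-width = 60.7, so σ = 60.7/0.6745 = 89.99.
μ is the stated best guess, 189.00.

μ = 189.00, σ = 89.99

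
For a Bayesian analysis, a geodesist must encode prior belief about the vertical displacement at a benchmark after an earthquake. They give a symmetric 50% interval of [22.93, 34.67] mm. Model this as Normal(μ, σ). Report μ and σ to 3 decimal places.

A symmetric 50% interval runs μ ± z·σ with z = 0.6745.
Half-width = 5.87, so σ = 5.87/0.6745 = 8.703.
μ is the interval midpoint, 28.800.

μ = 28.800, σ = 8.703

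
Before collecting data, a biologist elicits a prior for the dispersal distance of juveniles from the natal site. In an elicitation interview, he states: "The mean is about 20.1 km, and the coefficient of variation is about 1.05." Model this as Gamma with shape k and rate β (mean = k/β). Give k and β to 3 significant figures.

For Gamma(k, rate β): mean = k/β, variance = k/β², so CV = 1/√k.
CV = 1.05, hence k = 1/CV² = 0.907.
Then β = k/mean = 0.907/20.1 = 0.0451.

k ≈ 0.907, β ≈ 0.0451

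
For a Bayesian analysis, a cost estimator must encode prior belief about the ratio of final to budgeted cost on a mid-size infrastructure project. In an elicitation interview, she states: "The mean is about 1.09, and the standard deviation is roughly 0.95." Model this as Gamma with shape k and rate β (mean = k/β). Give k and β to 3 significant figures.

k ≈ 1.32, β ≈ 1.21

For Gamma(k, rate β): mean = k/β, variance = k/β², so CV = 1/√k.
CV = SD/mean = 0.95/1.09 = 0.8716, hence k = 1/CV² = 1.32.
Then β = k/mean = 1.32/1.09 = 1.21.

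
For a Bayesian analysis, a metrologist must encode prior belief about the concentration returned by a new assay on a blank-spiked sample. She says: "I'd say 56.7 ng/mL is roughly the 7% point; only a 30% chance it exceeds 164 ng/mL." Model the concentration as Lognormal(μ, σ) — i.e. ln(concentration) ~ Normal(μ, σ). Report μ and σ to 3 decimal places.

μ ≈ 4.821, σ ≈ 0.531

If T ~ Lognormal(μ,σ) then ln T ~ Normal(μ,σ), so the p-quantile of ln T is μ + z_p·σ.
ln(56.7) = 4.038 and ln(164) = 5.1; z_{0.07} = -1.476, z_{0.7} = 0.5244.
σ = (5.1 − 4.038)/(0.5244 − (-1.476)) = 0.531.
μ = 4.038 − (-1.476)·0.531 = 4.821.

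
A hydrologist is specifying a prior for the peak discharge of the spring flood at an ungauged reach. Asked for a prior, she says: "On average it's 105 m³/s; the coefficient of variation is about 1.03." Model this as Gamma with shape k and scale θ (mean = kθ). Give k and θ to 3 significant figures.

k ≈ 0.943, θ ≈ 111

For Gamma(k, scale θ): mean = kθ, variance = kθ², so CV = 1/√k.
CV = 1.03, hence k = 1/CV² = 0.943.
Then θ = mean/k = 105/0.943 = 111.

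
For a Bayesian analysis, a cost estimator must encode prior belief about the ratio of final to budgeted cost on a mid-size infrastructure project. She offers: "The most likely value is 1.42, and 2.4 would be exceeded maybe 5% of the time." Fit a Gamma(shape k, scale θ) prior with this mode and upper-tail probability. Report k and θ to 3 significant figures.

k ≈ 11.1, θ ≈ 0.14

Gamma(k,θ) with k>1 has mode (k−1)θ, so θ = 1.42/(k−1).
Need P(X < 2.4) = 0.95 with θ tied to k this way. Start at k = 2, θ = 1.42: P(X<2.4) ≈ 0.504.
Too low — raise k to concentrate. Iterating converges to k ≈ 11.1.
Then θ = 1.42/(11.1−1) ≈ 0.14.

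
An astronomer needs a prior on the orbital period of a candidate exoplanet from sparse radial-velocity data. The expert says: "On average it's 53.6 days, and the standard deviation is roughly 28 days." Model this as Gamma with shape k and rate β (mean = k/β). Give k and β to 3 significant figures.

For Gamma(k, rate β): mean = k/β, variance = k/β², so CV = 1/√k.
CV = SD/mean = 28/53.6 = 0.5224, hence k = 1/CV² = 3.66.
Then β = k/mean = 3.66/53.6 = 0.0684.

k ≈ 3.66, β ≈ 0.0684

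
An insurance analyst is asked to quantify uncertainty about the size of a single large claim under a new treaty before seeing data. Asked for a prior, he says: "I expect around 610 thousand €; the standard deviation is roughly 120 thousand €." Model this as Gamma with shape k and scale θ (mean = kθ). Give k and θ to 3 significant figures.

k ≈ 25.8, θ ≈ 23.6

For Gamma(k, scale θ): mean = kθ, variance = kθ², so CV = 1/√k.
CV = SD/mean = 120/610 = 0.1967, hence k = 1/CV² = 25.8.
Then θ = mean/k = 610/25.8 = 23.6.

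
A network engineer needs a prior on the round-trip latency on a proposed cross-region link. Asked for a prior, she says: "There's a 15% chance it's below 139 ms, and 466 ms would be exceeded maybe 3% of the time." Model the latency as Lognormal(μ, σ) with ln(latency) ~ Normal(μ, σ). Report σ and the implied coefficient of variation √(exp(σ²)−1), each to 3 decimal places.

σ ≈ 0.415, CV ≈ 0.433

If T ~ Lognormal(μ,σ) then ln T ~ Normal(μ,σ), so the p-quantile of ln T is μ + z_p·σ.
ln(139) = 4.934 and ln(466) = 6.144; z_{0.15} = -1.036, z_{0.97} = 1.881.
σ = (6.144 − 4.934)/(1.881 − (-1.036)) = 0.415.
μ = 4.934 − (-1.036)·0.415 = 5.364.
CV = √(exp(σ²)−1) = √(exp(0.1720)−1) = 0.433.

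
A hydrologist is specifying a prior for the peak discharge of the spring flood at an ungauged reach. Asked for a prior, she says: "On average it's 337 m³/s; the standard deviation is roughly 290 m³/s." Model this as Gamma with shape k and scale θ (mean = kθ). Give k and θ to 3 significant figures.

For Gamma(k, scale θ): mean = kθ, variance = kθ², so CV = 1/√k.
CV = SD/mean = 290/337 = 0.8605, hence k = 1/CV² = 1.35.
Then θ = mean/k = 337/1.35 = 250.

k ≈ 1.35, θ ≈ 250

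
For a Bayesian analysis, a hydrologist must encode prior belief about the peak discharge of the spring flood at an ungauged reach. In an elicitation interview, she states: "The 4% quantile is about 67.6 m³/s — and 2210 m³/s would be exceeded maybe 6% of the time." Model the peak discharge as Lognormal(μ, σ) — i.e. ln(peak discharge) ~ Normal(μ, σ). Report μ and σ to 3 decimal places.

μ ≈ 6.061, σ ≈ 1.055

If T ~ Lognormal(μ,σ) then ln T ~ Normal(μ,σ), so the p-quantile of ln T is μ + z_p·σ.
ln(67.6) = 4.214 and ln(2210) = 7.701; z_{0.04} = -1.751, z_{0.94} = 1.555.
σ = (7.701 − 4.214)/(1.555 − (-1.751)) = 1.055.
μ = 4.214 − (-1.751)·1.055 = 6.061.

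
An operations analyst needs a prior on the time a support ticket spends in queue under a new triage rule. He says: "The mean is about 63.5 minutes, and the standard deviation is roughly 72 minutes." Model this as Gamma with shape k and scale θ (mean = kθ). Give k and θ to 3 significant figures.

k ≈ 0.778, θ ≈ 81.6

For Gamma(k, scale θ): mean = kθ, variance = kθ², so CV = 1/√k.
CV = SD/mean = 72/63.5 = 1.134, hence k = 1/CV² = 0.778.
Then θ = mean/k = 63.5/0.778 = 81.6.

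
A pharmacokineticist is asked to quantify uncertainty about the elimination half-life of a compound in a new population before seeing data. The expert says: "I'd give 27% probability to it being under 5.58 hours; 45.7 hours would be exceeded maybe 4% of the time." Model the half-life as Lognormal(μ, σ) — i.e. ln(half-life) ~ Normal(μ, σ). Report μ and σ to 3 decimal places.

If T ~ Lognormal(μ,σ) then ln T ~ Normal(μ,σ), so the p-quantile of ln T is μ + z_p·σ.
ln(5.58) = 1.719 and ln(45.7) = 3.822; z_{0.27} = -0.6128, z_{0.96} = 1.751.
σ = (3.822 − 1.719)/(1.751 − (-0.6128)) = 0.890.
μ = 1.719 − (-0.6128)·0.890 = 2.264.

μ ≈ 2.264, σ ≈ 0.890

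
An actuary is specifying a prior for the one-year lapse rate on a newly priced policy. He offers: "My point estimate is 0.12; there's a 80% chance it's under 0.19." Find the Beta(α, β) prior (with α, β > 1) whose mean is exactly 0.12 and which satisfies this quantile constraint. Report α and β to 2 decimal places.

α ≈ 1.31, β ≈ 9.62

With mean 0.12 fixed, write α = 0.12s, β = 0.88s where s = α+β.
Need P(θ < 0.19) = 0.8 under Beta(0.12s, 0.88s). Normal approximation: (q−m)/√(m(1−m)/s) ≈ z_{0.8} = 0.842, so s ≈ 0.12·0.88·(0.842)²/(0.19−0.12)² = 15.3.
At s = 15.3: P(θ<0.19) ≈ 0.821. Adjusting to match 0.8 gives s ≈ 10.93.
So α = 0.12·10.93 ≈ 1.31, β = 0.88·10.93 ≈ 9.62.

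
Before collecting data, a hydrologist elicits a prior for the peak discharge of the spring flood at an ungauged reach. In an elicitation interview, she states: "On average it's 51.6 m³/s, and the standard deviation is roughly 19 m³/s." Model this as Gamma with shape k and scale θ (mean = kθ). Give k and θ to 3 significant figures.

k ≈ 7.38, θ ≈ 7

For Gamma(k, scale θ): mean = kθ, variance = kθ², so CV = 1/√k.
CV = SD/mean = 19/51.6 = 0.3682, hence k = 1/CV² = 7.38.
Then θ = mean/k = 51.6/7.38 = 7.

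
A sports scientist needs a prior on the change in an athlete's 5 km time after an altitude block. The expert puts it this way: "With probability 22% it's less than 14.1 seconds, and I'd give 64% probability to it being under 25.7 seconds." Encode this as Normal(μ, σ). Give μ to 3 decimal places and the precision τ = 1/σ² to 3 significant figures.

μ = 22.022, τ = 0.0095

For Normal(μ,σ), the p-quantile is μ + z_p·σ. Here z_{0.22} = -0.7722, z_{0.64} = 0.3585.
So 14.1 = μ − 0.7722σ and 25.7 = μ + 0.3585σ.
Subtracting: σ = (25.7 − 14.1)/(0.3585 − (-0.7722)) = 10.260.
Then μ = 14.1 − (-0.7722)·10.260 = 22.022.
Precision τ = 1/σ² = 1/10.26² = 0.0095.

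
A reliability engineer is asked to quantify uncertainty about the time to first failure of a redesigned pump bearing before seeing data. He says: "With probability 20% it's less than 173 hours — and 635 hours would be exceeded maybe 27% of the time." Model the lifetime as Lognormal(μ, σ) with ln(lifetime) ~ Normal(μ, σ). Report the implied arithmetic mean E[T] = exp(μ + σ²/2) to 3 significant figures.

If T ~ Lognormal(μ,σ) then ln T ~ Normal(μ,σ), so the p-quantile of ln T is μ + z_p·σ.
ln(173) = 5.153 and ln(635) = 6.454; z_{0.2} = -0.8416, z_{0.73} = 0.6128.
σ = (6.454 − 5.153)/(0.6128 − (-0.8416)) = 0.894.
μ = 5.153 − (-0.8416)·0.894 = 5.906.
E[T] = exp(μ + σ²/2) = exp(5.906 + 0.3997) = 548 hours.

E[T] ≈ 548 hours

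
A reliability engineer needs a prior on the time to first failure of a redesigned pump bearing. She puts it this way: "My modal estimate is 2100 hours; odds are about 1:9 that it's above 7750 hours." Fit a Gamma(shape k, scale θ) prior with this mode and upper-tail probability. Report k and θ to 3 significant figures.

Gamma(k,θ) with k>1 has mode (k−1)θ, so θ = 2100/(k−1).
Need P(X < 7750) = 0.9 with θ tied to k this way. Start at k = 2, θ = 2100: P(X<7750) ≈ 0.883.
Too low — raise k to concentrate. Iterating converges to k ≈ 2.09.
Then θ = 2100/(2.09−1) ≈ 1930.

k ≈ 2.09, θ ≈ 1930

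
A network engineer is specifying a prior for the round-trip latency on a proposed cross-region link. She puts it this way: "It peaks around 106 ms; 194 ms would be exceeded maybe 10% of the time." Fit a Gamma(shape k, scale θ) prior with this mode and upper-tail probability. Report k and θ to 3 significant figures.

k ≈ 6.22, θ ≈ 20.3

Gamma(k,θ) with k>1 has mode (k−1)θ, so θ = 106/(k−1).
Need P(X < 194) = 0.9 with θ tied to k this way. Start at k = 2, θ = 106: P(X<194) ≈ 0.546.
Too low — raise k to concentrate. Iterating converges to k ≈ 6.22.
Then θ = 106/(6.22−1) ≈ 20.3.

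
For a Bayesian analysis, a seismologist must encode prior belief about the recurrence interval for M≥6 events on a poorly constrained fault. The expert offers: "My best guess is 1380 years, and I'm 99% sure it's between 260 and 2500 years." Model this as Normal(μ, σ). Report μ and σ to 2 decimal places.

μ = 1380.00, σ = 434.81

A symmetric 99% interval runs μ ± z·σ with z = 2.576.
Half-width = 1120, so σ = 1120/2.576 = 434.81.
μ is the stated best guess, 1380.00.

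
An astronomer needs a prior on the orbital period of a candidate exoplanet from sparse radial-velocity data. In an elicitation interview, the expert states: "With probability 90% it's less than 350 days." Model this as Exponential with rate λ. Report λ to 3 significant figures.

λ ≈ 0.00658

P(T < 350.0) = 1 − e^(−λ·350.0) = 0.9, so λ = −ln(1−0.9)/350.0 = −ln(0.1)/350.0 = 0.00658.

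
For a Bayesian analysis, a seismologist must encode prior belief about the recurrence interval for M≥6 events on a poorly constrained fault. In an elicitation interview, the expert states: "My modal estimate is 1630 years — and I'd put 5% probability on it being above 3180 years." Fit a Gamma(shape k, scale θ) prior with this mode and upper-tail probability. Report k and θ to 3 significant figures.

Gamma(k,θ) with k>1 has mode (k−1)θ, so θ = 1630/(k−1).
Need P(X < 3180) = 0.95 with θ tied to k this way. Start at k = 2, θ = 1630: P(X<3180) ≈ 0.581.
Too low — raise k to concentrate. Iterating converges to k ≈ 7.21.
Then θ = 1630/(7.21−1) ≈ 262.

k ≈ 7.21, θ ≈ 262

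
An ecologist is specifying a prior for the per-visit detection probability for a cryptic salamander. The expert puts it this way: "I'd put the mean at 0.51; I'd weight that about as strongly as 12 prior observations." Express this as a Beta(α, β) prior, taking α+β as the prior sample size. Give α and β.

Under the effective-sample-size interpretation, Beta(α, β) has prior mean α/(α+β) and prior sample size α+β.
So α+β = 12 and α/(α+β) = 0.51, giving α = 0.51·12 = 6.12 and β = 12 − 6.12 = 5.88.

α = 6.12, β = 5.88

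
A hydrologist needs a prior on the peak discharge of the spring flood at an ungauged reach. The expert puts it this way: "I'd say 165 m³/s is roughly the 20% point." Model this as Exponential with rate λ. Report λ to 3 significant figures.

P(T < 165.0) = 1 − e^(−λ·165.0) = 0.2, so λ = −ln(1−0.2)/165.0 = −ln(0.8)/165.0 = 0.00135.

λ ≈ 0.00135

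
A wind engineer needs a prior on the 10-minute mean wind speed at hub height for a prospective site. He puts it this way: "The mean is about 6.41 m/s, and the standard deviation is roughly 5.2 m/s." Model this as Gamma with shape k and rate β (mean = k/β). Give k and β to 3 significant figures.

k ≈ 1.52, β ≈ 0.237

For Gamma(k, rate β): mean = k/β, variance = k/β², so CV = 1/√k.
CV = SD/mean = 5.2/6.41 = 0.8112, hence k = 1/CV² = 1.52.
Then β = k/mean = 1.52/6.41 = 0.237.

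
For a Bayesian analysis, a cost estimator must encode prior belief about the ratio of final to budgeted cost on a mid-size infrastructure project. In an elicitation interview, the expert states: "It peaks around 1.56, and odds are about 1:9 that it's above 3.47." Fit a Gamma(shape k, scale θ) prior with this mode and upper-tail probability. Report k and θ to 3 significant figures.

k ≈ 4.01, θ ≈ 0.519

Gamma(k,θ) with k>1 has mode (k−1)θ, so θ = 1.56/(k−1).
Need P(X < 3.47) = 0.9 with θ tied to k this way. Start at k = 2, θ = 1.56: P(X<3.47) ≈ 0.651.
Too low — raise k to concentrate. Iterating converges to k ≈ 4.01.
Then θ = 1.56/(4.01−1) ≈ 0.519.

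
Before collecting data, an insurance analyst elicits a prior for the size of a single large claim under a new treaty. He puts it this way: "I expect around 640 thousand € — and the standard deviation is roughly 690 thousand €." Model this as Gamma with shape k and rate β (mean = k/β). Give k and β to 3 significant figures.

k ≈ 0.86, β ≈ 0.00134

For Gamma(k, rate β): mean = k/β, variance = k/β², so CV = 1/√k.
CV = SD/mean = 690/640 = 1.078, hence k = 1/CV² = 0.86.
Then β = k/mean = 0.86/640 = 0.00134.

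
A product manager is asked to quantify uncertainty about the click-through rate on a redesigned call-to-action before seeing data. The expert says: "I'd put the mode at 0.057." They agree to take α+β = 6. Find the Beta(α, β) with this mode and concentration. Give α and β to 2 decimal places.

For α,β > 1 the Beta mode is (α−1)/(α+β−2). With α+β = 6, the mode is (α−1)/4.
Set (α−1)/4 = 0.057 → α = 1 + 0.057·4 = 1.23.
β = 6 − α = 4.77.

α = 1.23, β = 4.77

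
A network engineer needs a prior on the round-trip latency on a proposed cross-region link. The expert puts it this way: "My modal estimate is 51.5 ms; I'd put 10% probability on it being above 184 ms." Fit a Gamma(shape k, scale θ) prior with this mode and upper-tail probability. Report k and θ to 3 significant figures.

Gamma(k,θ) with k>1 has mode (k−1)θ, so θ = 51.5/(k−1).
Need P(X < 184) = 0.9 with θ tied to k this way. Start at k = 2, θ = 51.5: P(X<184) ≈ 0.872.
Too low — raise k to concentrate. Iterating converges to k ≈ 2.15.
Then θ = 51.5/(2.15−1) ≈ 44.7.

k ≈ 2.15, θ ≈ 44.7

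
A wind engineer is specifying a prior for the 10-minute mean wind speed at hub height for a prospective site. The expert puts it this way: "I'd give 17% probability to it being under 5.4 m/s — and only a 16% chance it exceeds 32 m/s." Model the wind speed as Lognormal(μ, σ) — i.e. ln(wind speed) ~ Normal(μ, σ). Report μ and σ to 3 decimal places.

μ ≈ 2.558, σ ≈ 0.913

If T ~ Lognormal(μ,σ) then ln T ~ Normal(μ,σ), so the p-quantile of ln T is μ + z_p·σ.
ln(5.4) = 1.686 and ln(32) = 3.466; z_{0.17} = -0.9542, z_{0.84} = 0.9945.
σ = (3.466 − 1.686)/(0.9945 − (-0.9542)) = 0.913.
μ = 1.686 − (-0.9542)·0.913 = 2.558.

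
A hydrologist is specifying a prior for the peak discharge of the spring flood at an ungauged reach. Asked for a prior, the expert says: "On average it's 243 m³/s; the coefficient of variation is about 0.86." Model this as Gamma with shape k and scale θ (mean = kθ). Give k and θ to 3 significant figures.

For Gamma(k, scale θ): mean = kθ, variance = kθ², so CV = 1/√k.
CV = 0.86, hence k = 1/CV² = 1.35.
Then θ = mean/k = 243/1.35 = 180.

k ≈ 1.35, θ ≈ 180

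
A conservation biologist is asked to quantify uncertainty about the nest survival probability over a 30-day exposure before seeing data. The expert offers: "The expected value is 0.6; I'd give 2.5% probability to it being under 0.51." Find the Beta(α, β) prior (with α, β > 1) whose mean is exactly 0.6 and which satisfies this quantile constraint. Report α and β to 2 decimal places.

α ≈ 69.95, β ≈ 46.63

With mean 0.6 fixed, write α = 0.6s, β = 0.4s where s = α+β.
Need P(θ < 0.51) = 0.025 under Beta(0.6s, 0.4s). Normal approximation: (q−m)/√(m(1−m)/s) ≈ z_{0.025} = -1.96, so s ≈ 0.6·0.4·(-1.96)²/(0.51−0.6)² = 113.8.
At s = 113.8: P(θ<0.51) ≈ 0.026. Adjusting to match 0.025 gives s ≈ 116.58.
So α = 0.6·116.58 ≈ 69.95, β = 0.4·116.58 ≈ 46.63.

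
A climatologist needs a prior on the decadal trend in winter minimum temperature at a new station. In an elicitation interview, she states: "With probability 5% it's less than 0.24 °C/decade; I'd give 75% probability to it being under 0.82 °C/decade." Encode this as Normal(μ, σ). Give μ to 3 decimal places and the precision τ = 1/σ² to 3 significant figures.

μ = 0.651, τ = 16

The p-quantile of Normal(μ,σ) is μ + z_p·σ, with z_{0.05} = -1.645 and z_{0.75} = 0.6745.
Eliminate σ: μ = (z₂·x₁ − z₁·x₂)/(z₂ − z₁) = (0.6745·0.24 − (-1.645)·0.82)/2.319 = 0.651.
Then σ = (x₂ − x₁)/(z₂ − z₁) = (0.82 − 0.24)/2.319 = 0.250.
Precision τ = 1/σ² = 1/0.2501² = 16.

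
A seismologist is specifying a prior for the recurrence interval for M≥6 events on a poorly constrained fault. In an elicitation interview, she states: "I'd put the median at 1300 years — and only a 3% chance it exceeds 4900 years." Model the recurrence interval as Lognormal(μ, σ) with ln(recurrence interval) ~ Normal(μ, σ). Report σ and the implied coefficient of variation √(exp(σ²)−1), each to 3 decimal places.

If T ~ Lognormal(μ,σ) then ln T ~ Normal(μ,σ), so the p-quantile of ln T is μ + z_p·σ.
ln(1300) = 7.17 and ln(4900) = 8.497; z_{0.5} = 0, z_{0.97} = 1.881.
σ = (8.497 − 7.17)/(1.881 − (0)) = 0.705.
μ = 7.17 − (0)·0.705 = 7.170.
CV = √(exp(σ²)−1) = √(exp(0.4977)−1) = 0.803.

σ ≈ 0.705, CV ≈ 0.803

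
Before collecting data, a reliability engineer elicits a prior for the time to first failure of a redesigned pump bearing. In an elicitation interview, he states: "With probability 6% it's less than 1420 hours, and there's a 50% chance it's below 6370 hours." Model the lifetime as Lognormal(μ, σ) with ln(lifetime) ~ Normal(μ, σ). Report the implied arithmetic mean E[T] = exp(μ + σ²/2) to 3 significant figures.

E[T] ≈ 10200 hours

If T ~ Lognormal(μ,σ) then ln T ~ Normal(μ,σ), so the p-quantile of ln T is μ + z_p·σ.
ln(1420) = 7.258 and ln(6370) = 8.759; z_{0.06} = -1.555, z_{0.5} = 0.
σ = (8.759 − 7.258)/(0 − (-1.555)) = 0.965.
μ = 7.258 − (-1.555)·0.965 = 8.759.
E[T] = exp(μ + σ²/2) = exp(8.759 + 0.4660) = 10200 hours.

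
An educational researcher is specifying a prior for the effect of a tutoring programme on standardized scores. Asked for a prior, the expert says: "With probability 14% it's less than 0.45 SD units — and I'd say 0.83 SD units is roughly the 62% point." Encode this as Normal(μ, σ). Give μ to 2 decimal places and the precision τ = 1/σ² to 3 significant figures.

μ = 0.75, τ = 13.3

The p-quantile of Normal(μ,σ) is μ + z_p·σ, with z_{0.14} = -1.08 and z_{0.62} = 0.3055.
Eliminate σ: μ = (z₂·x₁ − z₁·x₂)/(z₂ − z₁) = (0.3055·0.45 − (-1.08)·0.83)/1.386 = 0.75.
Then σ = (x₂ − x₁)/(z₂ − z₁) = (0.83 − 0.45)/1.386 = 0.27.
Precision τ = 1/σ² = 1/0.2742² = 13.3.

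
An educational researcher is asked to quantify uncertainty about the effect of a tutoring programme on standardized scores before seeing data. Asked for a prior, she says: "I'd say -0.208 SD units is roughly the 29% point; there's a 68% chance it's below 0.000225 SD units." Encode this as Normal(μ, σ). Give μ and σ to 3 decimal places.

μ = -0.095, σ = 0.204

The p-quantile of Normal(μ,σ) is μ + z_p·σ, with z_{0.29} = -0.5534 and z_{0.68} = 0.4677.
Eliminate σ: μ = (z₂·x₁ − z₁·x₂)/(z₂ − z₁) = (0.4677·-0.208 − (-0.5534)·0.000225)/1.021 = -0.095.
Then σ = (x₂ − x₁)/(z₂ − z₁) = (0.000225 − -0.208)/1.021 = 0.204.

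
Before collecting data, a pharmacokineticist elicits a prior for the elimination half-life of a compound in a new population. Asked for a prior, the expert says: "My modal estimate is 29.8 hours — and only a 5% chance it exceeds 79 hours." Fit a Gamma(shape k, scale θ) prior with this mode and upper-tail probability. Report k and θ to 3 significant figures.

Gamma(k,θ) with k>1 has mode (k−1)θ, so θ = 29.8/(k−1).
Need P(X < 79) = 0.95 with θ tied to k this way. Start at k = 2, θ = 29.8: P(X<79) ≈ 0.742.
Too low — raise k to concentrate. Iterating converges to k ≈ 3.84.
Then θ = 29.8/(3.84−1) ≈ 10.5.

k ≈ 3.84, θ ≈ 10.5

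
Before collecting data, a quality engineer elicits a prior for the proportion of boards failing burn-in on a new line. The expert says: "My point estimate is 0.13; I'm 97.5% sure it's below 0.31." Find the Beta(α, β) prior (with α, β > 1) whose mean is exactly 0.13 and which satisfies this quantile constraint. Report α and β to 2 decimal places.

With mean 0.13 fixed, write α = 0.13s, β = 0.87s where s = α+β.
Need P(θ < 0.31) = 0.975 under Beta(0.13s, 0.87s). Normal approximation: (q−m)/√(m(1−m)/s) ≈ z_{0.975} = 1.96, so s ≈ 0.13·0.87·(1.96)²/(0.31−0.13)² = 13.4.
At s = 13.4: P(θ<0.31) ≈ 0.956. Adjusting to match 0.975 gives s ≈ 18.80.
So α = 0.13·18.80 ≈ 2.44, β = 0.87·18.80 ≈ 16.35.

α ≈ 2.44, β ≈ 16.35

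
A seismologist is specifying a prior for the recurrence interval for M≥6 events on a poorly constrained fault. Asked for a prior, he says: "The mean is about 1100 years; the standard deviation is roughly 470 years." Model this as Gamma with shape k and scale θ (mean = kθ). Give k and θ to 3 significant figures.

k ≈ 5.48, θ ≈ 201

For Gamma(k, scale θ): mean = kθ, variance = kθ², so CV = 1/√k.
CV = SD/mean = 470/1100 = 0.4273, hence k = 1/CV² = 5.48.
Then θ = mean/k = 1100/5.48 = 201.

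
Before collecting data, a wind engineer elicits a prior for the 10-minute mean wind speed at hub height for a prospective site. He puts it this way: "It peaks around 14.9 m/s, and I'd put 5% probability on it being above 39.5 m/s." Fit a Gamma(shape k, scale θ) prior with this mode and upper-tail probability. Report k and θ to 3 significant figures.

k ≈ 3.84, θ ≈ 5.25

Gamma(k,θ) with k>1 has mode (k−1)θ, so θ = 14.9/(k−1).
Need P(X < 39.5) = 0.95 with θ tied to k this way. Start at k = 2, θ = 14.9: P(X<39.5) ≈ 0.742.
Too low — raise k to concentrate. Iterating converges to k ≈ 3.84.
Then θ = 14.9/(3.84−1) ≈ 5.25.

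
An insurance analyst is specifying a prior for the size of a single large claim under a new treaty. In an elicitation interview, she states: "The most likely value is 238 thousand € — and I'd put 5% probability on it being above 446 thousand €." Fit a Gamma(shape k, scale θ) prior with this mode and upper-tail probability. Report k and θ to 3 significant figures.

k ≈ 8.05, θ ≈ 33.7

Gamma(k,θ) with k>1 has mode (k−1)θ, so θ = 238/(k−1).
Need P(X < 446) = 0.95 with θ tied to k this way. Start at k = 2, θ = 238: P(X<446) ≈ 0.559.
Too low — raise k to concentrate. Iterating converges to k ≈ 8.05.
Then θ = 238/(8.05−1) ≈ 33.7.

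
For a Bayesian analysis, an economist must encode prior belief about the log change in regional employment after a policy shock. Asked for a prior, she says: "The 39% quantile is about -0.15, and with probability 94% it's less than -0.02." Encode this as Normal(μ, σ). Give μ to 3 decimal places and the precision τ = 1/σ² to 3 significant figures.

The p-quantile of Normal(μ,σ) is μ + z_p·σ, with z_{0.39} = -0.2793 and z_{0.94} = 1.555.
Eliminate σ: μ = (z₂·x₁ − z₁·x₂)/(z₂ − z₁) = (1.555·-0.15 − (-0.2793)·-0.02)/1.834 = -0.130.
Then σ = (x₂ − x₁)/(z₂ − z₁) = (-0.02 − -0.15)/1.834 = 0.071.
Precision τ = 1/σ² = 1/0.07088² = 199.

μ = -0.130, τ = 199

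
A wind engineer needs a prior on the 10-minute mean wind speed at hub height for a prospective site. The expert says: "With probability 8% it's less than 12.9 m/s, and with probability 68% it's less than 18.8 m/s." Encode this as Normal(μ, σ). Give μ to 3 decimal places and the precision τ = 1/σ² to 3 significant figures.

μ = 17.327, τ = 0.101

The p-quantile of Normal(μ,σ) is μ + z_p·σ, with z_{0.08} = -1.405 and z_{0.68} = 0.4677.
Eliminate σ: μ = (z₂·x₁ − z₁·x₂)/(z₂ − z₁) = (0.4677·12.9 − (-1.405)·18.8)/1.873 = 17.327.
Then σ = (x₂ − x₁)/(z₂ − z₁) = (18.8 − 12.9)/1.873 = 3.150.
Precision τ = 1/σ² = 1/3.15² = 0.101.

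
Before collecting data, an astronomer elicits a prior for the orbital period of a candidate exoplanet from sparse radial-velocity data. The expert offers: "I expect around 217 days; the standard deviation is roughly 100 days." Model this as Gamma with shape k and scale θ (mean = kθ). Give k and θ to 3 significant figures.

For Gamma(k, scale θ): mean = kθ, variance = kθ², so CV = 1/√k.
CV = SD/mean = 100/217 = 0.4608, hence k = 1/CV² = 4.71.
Then θ = mean/k = 217/4.71 = 46.1.

k ≈ 4.71, θ ≈ 46.1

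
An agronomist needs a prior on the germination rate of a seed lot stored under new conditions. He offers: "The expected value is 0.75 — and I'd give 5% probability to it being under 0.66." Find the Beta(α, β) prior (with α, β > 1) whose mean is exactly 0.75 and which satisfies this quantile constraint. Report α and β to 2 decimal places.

With mean 0.75 fixed, write α = 0.75s, β = 0.25s where s = α+β.
Need P(θ < 0.66) = 0.05 under Beta(0.75s, 0.25s). Normal approximation: (q−m)/√(m(1−m)/s) ≈ z_{0.05} = -1.64, so s ≈ 0.75·0.25·(-1.64)²/(0.66−0.75)² = 62.6.
At s = 62.6: P(θ<0.66) ≈ 0.057. Adjusting to match 0.05 gives s ≈ 67.76.
So α = 0.75·67.76 ≈ 50.82, β = 0.25·67.76 ≈ 16.94.

α ≈ 50.82, β ≈ 16.94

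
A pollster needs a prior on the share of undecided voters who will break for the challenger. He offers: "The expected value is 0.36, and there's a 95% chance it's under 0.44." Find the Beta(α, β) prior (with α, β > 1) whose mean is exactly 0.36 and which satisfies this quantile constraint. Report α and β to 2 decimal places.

With mean 0.36 fixed, write α = 0.36s, β = 0.64s where s = α+β.
Need P(θ < 0.44) = 0.95 under Beta(0.36s, 0.64s). Normal approximation: (q−m)/√(m(1−m)/s) ≈ z_{0.95} = 1.64, so s ≈ 0.36·0.64·(1.64)²/(0.44−0.36)² = 97.4.
At s = 97.4: P(θ<0.44) ≈ 0.947. Adjusting to match 0.95 gives s ≈ 100.45.
So α = 0.36·100.45 ≈ 36.16, β = 0.64·100.45 ≈ 64.29.

α ≈ 36.16, β ≈ 64.29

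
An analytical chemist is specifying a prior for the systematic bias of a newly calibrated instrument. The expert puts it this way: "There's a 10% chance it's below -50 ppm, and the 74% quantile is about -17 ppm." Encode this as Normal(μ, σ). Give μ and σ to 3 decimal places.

For Normal(μ,σ), the p-quantile is μ + z_p·σ. Here z_{0.1} = -1.282, z_{0.74} = 0.6433.
So -50 = μ − 1.282σ and -17 = μ + 0.6433σ.
Subtracting: σ = (-17 − -50)/(0.6433 − (-1.282)) = 17.144.
Then μ = -50 − (-1.282)·17.144 = -28.029.

μ = -28.029, σ = 17.144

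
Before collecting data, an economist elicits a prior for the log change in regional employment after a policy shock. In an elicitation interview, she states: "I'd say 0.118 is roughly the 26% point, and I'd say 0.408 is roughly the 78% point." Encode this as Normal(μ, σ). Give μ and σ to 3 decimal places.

μ = 0.250, σ = 0.205

The p-quantile of Normal(μ,σ) is μ + z_p·σ, with z_{0.26} = -0.6433 and z_{0.78} = 0.7722.
Eliminate σ: μ = (z₂·x₁ − z₁·x₂)/(z₂ − z₁) = (0.7722·0.118 − (-0.6433)·0.408)/1.416 = 0.250.
Then σ = (x₂ − x₁)/(z₂ − z₁) = (0.408 − 0.118)/1.416 = 0.205.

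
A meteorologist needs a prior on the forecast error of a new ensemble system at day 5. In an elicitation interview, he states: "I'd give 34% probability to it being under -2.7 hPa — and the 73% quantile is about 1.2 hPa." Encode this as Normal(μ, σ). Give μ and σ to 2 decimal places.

μ = -1.13, σ = 3.80

The p-quantile of Normal(μ,σ) is μ + z_p·σ, with z_{0.34} = -0.4125 and z_{0.73} = 0.6128.
Eliminate σ: μ = (z₂·x₁ − z₁·x₂)/(z₂ − z₁) = (0.6128·-2.7 − (-0.4125)·1.2)/1.025 = -1.13.
Then σ = (x₂ − x₁)/(z₂ − z₁) = (1.2 − -2.7)/1.025 = 3.80.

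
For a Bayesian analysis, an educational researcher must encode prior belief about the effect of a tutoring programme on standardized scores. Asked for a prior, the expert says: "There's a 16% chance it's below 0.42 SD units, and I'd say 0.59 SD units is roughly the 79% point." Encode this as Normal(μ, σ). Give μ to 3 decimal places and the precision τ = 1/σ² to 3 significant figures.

For Normal(μ,σ), the p-quantile is μ + z_p·σ. Here z_{0.16} = -0.9945, z_{0.79} = 0.8064.
So 0.42 = μ − 0.9945σ and 0.59 = μ + 0.8064σ.
Subtracting: σ = (0.59 − 0.42)/(0.8064 − (-0.9945)) = 0.094.
Then μ = 0.42 − (-0.9945)·0.094 = 0.514.
Precision τ = 1/σ² = 1/0.0944² = 112.

μ = 0.514, τ = 112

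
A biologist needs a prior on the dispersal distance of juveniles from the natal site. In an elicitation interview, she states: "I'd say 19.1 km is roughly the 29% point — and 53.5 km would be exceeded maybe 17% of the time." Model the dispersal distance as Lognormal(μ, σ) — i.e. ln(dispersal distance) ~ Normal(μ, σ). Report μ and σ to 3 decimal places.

If T ~ Lognormal(μ,σ) then ln T ~ Normal(μ,σ), so the p-quantile of ln T is μ + z_p·σ.
ln(19.1) = 2.95 and ln(53.5) = 3.98; z_{0.29} = -0.5534, z_{0.83} = 0.9542.
σ = (3.98 − 2.95)/(0.9542 − (-0.5534)) = 0.683.
μ = 2.95 − (-0.5534)·0.683 = 3.328.

μ ≈ 3.328, σ ≈ 0.683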